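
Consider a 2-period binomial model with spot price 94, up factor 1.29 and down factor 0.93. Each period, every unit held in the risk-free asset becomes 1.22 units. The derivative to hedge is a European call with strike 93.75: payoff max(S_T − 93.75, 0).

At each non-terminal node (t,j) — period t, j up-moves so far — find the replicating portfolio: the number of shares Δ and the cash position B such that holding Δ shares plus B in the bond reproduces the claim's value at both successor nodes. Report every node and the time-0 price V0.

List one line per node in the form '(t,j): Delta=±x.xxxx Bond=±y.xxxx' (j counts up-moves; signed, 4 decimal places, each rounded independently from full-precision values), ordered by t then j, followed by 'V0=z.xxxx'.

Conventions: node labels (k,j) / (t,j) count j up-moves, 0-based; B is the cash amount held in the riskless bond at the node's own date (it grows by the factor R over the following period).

Risk-neutral probability p* = (R−d)/(u−d) = (1.22−0.93)/(1.29−0.93) = 0.8056.
Expiry values: V(2,0)=0.0000, V(2,1)=19.0218, V(2,2)=62.6754
Node (1,0) S=87.4200: V=(p*·19.0218+(1−p*)·0.0000)/1.22=12.5599; Δ=(19.0218−0.0000)/(112.7718−81.3006)=0.6044; B=V−Δ·S=-40.2784
Node (1,1) S=121.2600: V=(p*·62.6754+(1−p*)·19.0218)/1.22=44.4157; Δ=(62.6754−19.0218)/(156.4254−112.7718)=1.0000; B=V−Δ·S=-76.8443
Node (0,0) S=94.0000: V=(p*·44.4157+(1−p*)·12.5599)/1.22=31.3291; Δ=(44.4157−12.5599)/(121.2600−87.4200)=0.9414; B=V−Δ·S=-57.1592
Sanity check at the root: Δ(0,0)·S0 + B(0,0) reproduces V0 = 31.3291.

(0,0): Delta=0.9414 Bond=-57.1592
(1,0): Delta=0.6044 Bond=-40.2784
(1,1): Delta=1.0000 Bond=-76.8443
V0=31.3291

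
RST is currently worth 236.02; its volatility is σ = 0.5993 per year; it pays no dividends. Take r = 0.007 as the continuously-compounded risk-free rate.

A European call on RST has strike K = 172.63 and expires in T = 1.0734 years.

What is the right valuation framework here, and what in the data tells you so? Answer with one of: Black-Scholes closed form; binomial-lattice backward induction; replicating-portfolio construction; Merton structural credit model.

framework: Black-Scholes closed form

Key observation: the instrument is a plain European call (strike 172.63) on a lognormal asset; the exact continuous-time formula applies directly.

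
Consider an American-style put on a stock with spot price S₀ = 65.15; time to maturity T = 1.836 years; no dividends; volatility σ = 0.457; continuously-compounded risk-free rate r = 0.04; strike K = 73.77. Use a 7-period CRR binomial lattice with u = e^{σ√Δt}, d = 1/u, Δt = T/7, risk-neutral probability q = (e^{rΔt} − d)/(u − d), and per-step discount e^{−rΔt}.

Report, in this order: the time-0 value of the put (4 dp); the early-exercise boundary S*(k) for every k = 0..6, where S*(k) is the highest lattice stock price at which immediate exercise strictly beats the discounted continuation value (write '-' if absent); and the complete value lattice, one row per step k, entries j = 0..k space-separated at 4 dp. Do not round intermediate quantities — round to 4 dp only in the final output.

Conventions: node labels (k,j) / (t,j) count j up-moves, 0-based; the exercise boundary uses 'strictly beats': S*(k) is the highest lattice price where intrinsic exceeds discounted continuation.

Δt=0.26229, u=1.26370, d=0.79132, q=0.46408, disc=e^(-rΔt)=0.98956
k=7 terminal: V=max(K-S,0) → 61.1111 53.5544 41.4867 22.2152 0.0000 0.0000 0.0000 0.0000
k=6: j=0 S=15.9971 intr=57.7729 cont=57.0030 V=57.7729[EX]; j=1 S=25.5466 intr=48.2234 cont=47.4535 V=48.2234[EX]; j=2 S=40.7966 intr=32.9734 cont=32.2035 V=32.9734[EX]; j=3 S=65.1500 intr=8.6200 cont=11.7813 V=11.7813[hold]; j=4 S=104.0412 intr=0.0000 cont=0.0000 V=0.0000[hold]; j=5 S=166.1484 intr=0.0000 cont=0.0000 V=0.0000[hold]; j=6 S=265.3304 intr=0.0000 cont=0.0000 V=0.0000[hold]  S*(6)=40.7966
k=5: j=0 S=20.2156 intr=53.5544 cont=52.7845 V=53.5544[EX]; j=1 S=32.2833 intr=41.4867 cont=40.7168 V=41.4867[EX]; j=2 S=51.5548 intr=22.2152 cont=22.8971 V=22.8971[hold]; j=3 S=82.3303 intr=0.0000 cont=6.2479 V=6.2479[hold]; j=4 S=131.4773 intr=0.0000 cont=0.0000 V=0.0000[hold]; j=5 S=209.9624 intr=0.0000 cont=0.0000 V=0.0000[hold]  S*(5)=32.2833
k=4: j=0 S=25.5466 intr=48.2234 cont=47.4535 V=48.2234[EX]; j=1 S=40.7966 intr=32.9734 cont=32.5167 V=32.9734[EX]; j=2 S=65.1500 intr=8.6200 cont=15.0122 V=15.0122[hold]; j=3 S=104.0412 intr=0.0000 cont=3.3134 V=3.3134[hold]; j=4 S=166.1484 intr=0.0000 cont=0.0000 V=0.0000[hold]  S*(4)=40.7966
k=3: j=0 S=32.2833 intr=41.4867 cont=40.7168 V=41.4867[EX]; j=1 S=51.5548 intr=22.2152 cont=24.3809 V=24.3809[hold]; j=2 S=82.3303 intr=0.0000 cont=9.4830 V=9.4830[hold]; j=3 S=131.4773 intr=0.0000 cont=1.7572 V=1.7572[hold]  S*(3)=32.2833
k=2: j=0 S=40.7966 intr=32.9734 cont=33.1981 V=33.1981[hold]; j=1 S=65.1500 intr=8.6200 cont=17.2848 V=17.2848[hold]; j=2 S=104.0412 intr=0.0000 cont=5.8361 V=5.8361[hold]  S*(2)=-
k=1: j=0 S=51.5548 intr=22.2152 cont=25.5436 V=25.5436[hold]; j=1 S=82.3303 intr=0.0000 cont=11.8467 V=11.8467[hold]  S*(1)=-
k=0: j=0 S=65.1500 intr=8.6200 cont=18.9869 V=18.9869[hold]  S*(0)=-

price = 18.9869
boundary = - - - 32.2833 40.7966 32.2833 40.7966
tree:
18.9869
25.5436 11.8467
33.1981 17.2848 5.8361
41.4867 24.3809 9.4830 1.7572
48.2234 32.9734 15.0122 3.3134 0.0000
53.5544 41.4867 22.8971 6.2479 0.0000 0.0000
57.7729 48.2234 32.9734 11.7813 0.0000 0.0000 0.0000
61.1111 53.5544 41.4867 22.2152 0.0000 0.0000 0.0000 0.0000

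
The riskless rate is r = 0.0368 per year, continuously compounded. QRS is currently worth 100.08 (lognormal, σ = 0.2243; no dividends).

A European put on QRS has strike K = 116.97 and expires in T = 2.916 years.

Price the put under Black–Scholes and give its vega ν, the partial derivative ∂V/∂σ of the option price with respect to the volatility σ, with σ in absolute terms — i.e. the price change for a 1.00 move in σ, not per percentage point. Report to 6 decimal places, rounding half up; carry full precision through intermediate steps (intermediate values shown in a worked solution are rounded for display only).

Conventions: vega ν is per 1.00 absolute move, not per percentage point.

price = 18.196313
ν = 68.037301

σ√T = 0.2243·√2.916 = 0.383021
d₁ = (ln(S/K) + (r+σ²/2)T) / (σ√T) = (ln(100.08/116.97) + (0.0368+0.2243²/2)·2.916) / 0.383021 = (-0.155948 + 0.180661) / 0.383021 = 0.064523
d₂ = d₁ − σ√T = 0.064523 − 0.383021 = -0.318498
e^{−rT} = 0.898248
N(−d₁) = 0.474277,  N(−d₂) = 0.624946
Put price V = K·e^{−rT}·N(−d₂) − S·N(−d₁) = 65.661926 − 47.465613 = 18.196313
φ(d₁) = (1/√(2π))·e^{−d₁²/2} = 0.398113
ν = S·φ(d₁)·√T = 68.037301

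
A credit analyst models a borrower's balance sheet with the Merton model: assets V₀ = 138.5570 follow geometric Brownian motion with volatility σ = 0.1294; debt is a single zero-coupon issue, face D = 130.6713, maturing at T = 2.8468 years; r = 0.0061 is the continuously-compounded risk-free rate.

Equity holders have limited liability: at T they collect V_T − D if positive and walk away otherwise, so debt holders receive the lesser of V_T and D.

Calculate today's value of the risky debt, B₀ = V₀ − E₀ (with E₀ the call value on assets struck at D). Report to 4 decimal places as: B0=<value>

B0=121.1932

Work the structural quantities from V₀ = 138.5570 against face 130.6713:
d₁ = [ln(V₀/D) + (r + σ²/2)T] / (σ√T)
   = [ln(138.5570/130.6713) + (0.0061 + 0.5·0.1294²)·2.8468] / (0.1294·√2.8468)
   = [0.058597 + 0.041199] / 0.218330 = 0.457089
d₂ = d₁ − σ√T = 0.457089 − 0.218330 = 0.238760
N(d₁) = 0.676197,  N(d₂) = 0.594354,  e^(−rT) = 0.982784
E₀ = V₀·N(d₁) − D·e^(−rT)·N(d₂)
   = 138.5570·0.676197 − 130.6713·0.982784·0.594354 = 17.363804
B₀ = V₀ − E₀ = 138.5570 − 17.363804 = 121.193196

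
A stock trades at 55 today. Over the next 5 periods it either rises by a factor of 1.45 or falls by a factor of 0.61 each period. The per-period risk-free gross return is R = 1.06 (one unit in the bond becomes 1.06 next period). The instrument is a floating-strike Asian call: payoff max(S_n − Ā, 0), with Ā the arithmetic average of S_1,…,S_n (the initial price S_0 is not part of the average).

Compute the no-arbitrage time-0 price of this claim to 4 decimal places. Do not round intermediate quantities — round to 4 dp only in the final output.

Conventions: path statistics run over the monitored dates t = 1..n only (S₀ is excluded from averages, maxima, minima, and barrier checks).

Risk-neutral up-probability p* = (R−d)/(u−d) = (1.06−0.61)/(1.45−0.61) = 0.5357; the claim prices as the p*-weighted sum of path payoffs discounted by R^5.
Enumerate all 2^5 = 32 price paths (U = up ×1.45, D = down ×0.61); each path with k up-moves has probability p*^k·(1−p*)^(5−k).
DDDDD: Ā=15.7520, payoff=0.0000, prob=0.021574
UDDDD: Ā=37.4433, payoff=0.0000, prob=0.024893
DUDDD: Ā=28.2033, payoff=0.0000, prob=0.024893
UUDDD: Ā=67.0405, payoff=0.0000, prob=0.028723
DDUDD: Ā=22.5669, payoff=0.0000, prob=0.024893
UDUDD: Ā=53.6425, payoff=0.0000, prob=0.028723
DUUDD: Ā=44.4025, payoff=0.0000, prob=0.028723
UUUDD: Ā=105.5470, payoff=0.0000, prob=0.033141
DDDUD: Ā=19.1286, payoff=0.0000, prob=0.024893
UDDUD: Ā=45.4697, payoff=0.0000, prob=0.028723
DUDUD: Ā=36.2297, payoff=0.0000, prob=0.028723
UUDUD: Ā=86.1199, payoff=0.0000, prob=0.033141
DDUUD: Ā=30.5933, payoff=0.0000, prob=0.028723
UDUUD: Ā=72.7219, payoff=0.0000, prob=0.033141
DUUUD: Ā=63.4819, payoff=0.0000, prob=0.033141
UUUUD: Ā=150.8995, payoff=0.0000, prob=0.038240
DDDDU: Ā=17.0313, payoff=0.0000, prob=0.024893
UDDDU: Ā=40.4843, payoff=0.0000, prob=0.028723
DUDDU: Ā=31.2443, payoff=0.0000, prob=0.028723
UUDDU: Ā=74.2693, payoff=0.0000, prob=0.033141
DDUDU: Ā=25.6079, payoff=0.6396, prob=0.028723
UDUDU: Ā=60.8713, payoff=1.5203, prob=0.033141
DUUDU: Ā=51.6313, payoff=10.7603, prob=0.033141
UUUDU: Ā=122.7302, payoff=25.5777, prob=0.038240
DDDUU: Ā=22.1697, payoff=4.0778, prob=0.028723
UDDUU: Ā=52.6986, payoff=9.6931, prob=0.033141
DUDUU: Ā=43.4586, payoff=18.9331, prob=0.033141
UUDUU: Ā=103.3031, payoff=45.0048, prob=0.038240
DDUUU: Ā=37.8222, payoff=24.5695, prob=0.033141
UDUUU: Ā=89.9051, payoff=58.4028, prob=0.038240
DUUUU: Ā=80.6651, payoff=67.6428, prob=0.038240
UUUUU: Ā=191.7450, payoff=160.7904, prob=0.044123
Price = Σ prob·payoff / R^5 = 16.919105 / 1.338226 = 12.6429

price = 12.6429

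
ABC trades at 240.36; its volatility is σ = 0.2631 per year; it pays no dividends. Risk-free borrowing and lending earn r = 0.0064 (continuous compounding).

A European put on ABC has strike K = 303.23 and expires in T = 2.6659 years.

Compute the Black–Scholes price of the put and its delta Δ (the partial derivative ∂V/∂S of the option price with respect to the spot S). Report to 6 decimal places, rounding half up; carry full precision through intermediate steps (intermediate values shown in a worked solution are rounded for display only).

σ√T = 0.2631·√2.6659 = 0.429579
d₁ = (ln(S/K) + (r+σ²/2)T) / (σ√T) = (ln(240.36/303.23) + (0.0064+0.2631²/2)·2.6659) / 0.429579 = (-0.232354 + 0.109331) / 0.429579 = -0.286381
d₂ = d₁ − σ√T = -0.286381 − 0.429579 = -0.715960
e^{−rT} = 0.983083
N(−d₁) = 0.612707,  N(−d₂) = 0.762992
Put price V = K·e^{−rT}·N(−d₂) − S·N(−d₁) = 227.448052 − 147.270194 = 80.177858
Δ = −N(−d₁) = -0.612707

price = 80.177858
Δ = -0.612707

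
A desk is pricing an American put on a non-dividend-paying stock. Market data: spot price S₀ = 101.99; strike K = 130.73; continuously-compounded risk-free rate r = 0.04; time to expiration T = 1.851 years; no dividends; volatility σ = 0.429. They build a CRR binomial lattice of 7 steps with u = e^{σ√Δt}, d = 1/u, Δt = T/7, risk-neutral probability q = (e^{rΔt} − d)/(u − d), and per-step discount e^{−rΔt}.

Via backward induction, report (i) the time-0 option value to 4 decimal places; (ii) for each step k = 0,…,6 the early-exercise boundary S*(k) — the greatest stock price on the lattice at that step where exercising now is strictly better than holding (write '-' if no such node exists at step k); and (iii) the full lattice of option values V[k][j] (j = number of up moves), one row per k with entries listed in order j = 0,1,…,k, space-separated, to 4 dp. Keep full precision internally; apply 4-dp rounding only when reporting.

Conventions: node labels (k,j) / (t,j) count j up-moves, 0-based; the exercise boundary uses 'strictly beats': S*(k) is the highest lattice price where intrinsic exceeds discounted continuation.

Δt=0.26443  u=1.24683  d=0.80203  q=0.46898  discount=0.98948
step 7 (expiry): payoffs max(K−S,0) = 108.9574 96.8827 78.1116 48.9305 3.5660 0.0000 0.0000 0.0000
step 6: (k=6,j=0): S=27.1467, K−S=103.5833, hold=102.2078 ⇒ V=103.5833 exercise | (k=6,j=1): S=42.2018, K−S=88.5282, hold=87.1527 ⇒ V=88.5282 exercise | (k=6,j=2): S=65.6061, K−S=65.1239, hold=63.7484 ⇒ V=65.1239 exercise | (k=6,j=3): S=101.9900, K−S=28.7400, hold=27.3645 ⇒ V=28.7400 exercise | (k=6,j=4): S=158.5517, K−S=0.0000, hold=1.8737 ⇒ V=1.8737 continue | (k=6,j=5): S=246.4815, K−S=0.0000, hold=0.0000 ⇒ V=0.0000 continue | (k=6,j=6): S=383.1754, K−S=0.0000, hold=0.0000 ⇒ V=0.0000 continue  boundary S*=101.9900
step 5: (k=5,j=0): S=33.8473, K−S=96.8827, hold=95.5072 ⇒ V=96.8827 exercise | (k=5,j=1): S=52.6184, K−S=78.1116, hold=76.7361 ⇒ V=78.1116 exercise | (k=5,j=2): S=81.7995, K−S=48.9305, hold=47.5550 ⇒ V=48.9305 exercise | (k=5,j=3): S=127.1640, K−S=3.5660, hold=15.9705 ⇒ V=15.9705 continue | (k=5,j=4): S=197.6868, K−S=0.0000, hold=0.9845 ⇒ V=0.9845 continue | (k=5,j=5): S=307.3201, K−S=0.0000, hold=0.0000 ⇒ V=0.0000 continue  boundary S*=81.7995
step 4: (k=4,j=0): S=42.2018, K−S=88.5282, hold=87.1527 ⇒ V=88.5282 exercise | (k=4,j=1): S=65.6061, K−S=65.1239, hold=63.7484 ⇒ V=65.1239 exercise | (k=4,j=2): S=101.9900, K−S=28.7400, hold=33.1208 ⇒ V=33.1208 continue | (k=4,j=3): S=158.5517, K−S=0.0000, hold=8.8483 ⇒ V=8.8483 continue | (k=4,j=4): S=246.4815, K−S=0.0000, hold=0.5173 ⇒ V=0.5173 continue  boundary S*=65.6061
step 3: (k=3,j=0): S=52.6184, K−S=78.1116, hold=76.7361 ⇒ V=78.1116 exercise | (k=3,j=1): S=81.7995, K−S=48.9305, hold=49.5879 ⇒ V=49.5879 continue | (k=3,j=2): S=127.1640, K−S=3.5660, hold=21.5088 ⇒ V=21.5088 continue | (k=3,j=3): S=197.6868, K−S=0.0000, hold=4.8893 ⇒ V=4.8893 continue  boundary S*=52.6184
step 2: (k=2,j=0): S=65.6061, K−S=65.1239, hold=64.0535 ⇒ V=65.1239 exercise | (k=2,j=1): S=101.9900, K−S=28.7400, hold=36.0362 ⇒ V=36.0362 continue | (k=2,j=2): S=158.5517, K−S=0.0000, hold=13.5703 ⇒ V=13.5703 continue  boundary S*=65.6061
step 1: (k=1,j=0): S=81.7995, K−S=48.9305, hold=50.9408 ⇒ V=50.9408 continue | (k=1,j=1): S=127.1640, K−S=3.5660, hold=25.2319 ⇒ V=25.2319 continue  boundary S*=-
step 0: (k=0,j=0): S=101.9900, K−S=28.7400, hold=38.4748 ⇒ V=38.4748 continue  boundary S*=-

price = 38.4748
boundary = - - 65.6061 52.6184 65.6061 81.7995 101.9900
tree:
38.4748
50.9408 25.2319
65.1239 36.0362 13.5703
78.1116 49.5879 21.5088 4.8893
88.5282 65.1239 33.1208 8.8483 0.5173
96.8827 78.1116 48.9305 15.9705 0.9845 0.0000
103.5833 88.5282 65.1239 28.7400 1.8737 0.0000 0.0000
108.9574 96.8827 78.1116 48.9305 3.5660 0.0000 0.0000 0.0000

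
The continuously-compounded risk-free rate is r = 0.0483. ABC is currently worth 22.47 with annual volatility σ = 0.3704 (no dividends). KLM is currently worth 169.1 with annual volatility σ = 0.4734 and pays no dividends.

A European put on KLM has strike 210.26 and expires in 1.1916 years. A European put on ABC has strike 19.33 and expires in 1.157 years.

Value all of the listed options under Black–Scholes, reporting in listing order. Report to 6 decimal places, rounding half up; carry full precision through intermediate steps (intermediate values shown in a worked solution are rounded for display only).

[KLM put K=210.26]
σ√T = 0.4734·√1.1916 = 0.516765
d₁ = (ln(S/K) + (r+σ²/2)T) / (σ√T) = (ln(169.1/210.26) + (0.0483+0.4734²/2)·1.1916) / 0.516765 = (-0.217855 + 0.191078) / 0.516765 = -0.051817
d₂ = d₁ − σ√T = -0.051817 − 0.516765 = -0.568582
e^{−rT} = 0.944071
N(−d₁) = 0.520663,  N(−d₂) = 0.715180
price = K·e^{−rT}·N(−d₂) − S·N(−d₁) = 141.963463 − 88.044044 = 53.919418
[ABC put K=19.33]
σ√T = 0.3704·√1.157 = 0.398417
d₁ = (ln(S/K) + (r+σ²/2)T) / (σ√T) = (ln(22.47/19.33) + (0.0483+0.3704²/2)·1.157) / 0.398417 = (0.150523 + 0.135251) / 0.398417 = 0.717274
d₂ = d₁ − σ√T = 0.717274 − 0.398417 = 0.318857
e^{−rT} = 0.945650
N(−d₁) = 0.236603,  N(−d₂) = 0.374918
price = K·e^{−rT}·N(−d₂) − S·N(−d₁) = 6.853271 − 5.316461 = 1.536810

price(KLM put K=210.26) = 53.919418
price(ABC put K=19.33) = 1.536810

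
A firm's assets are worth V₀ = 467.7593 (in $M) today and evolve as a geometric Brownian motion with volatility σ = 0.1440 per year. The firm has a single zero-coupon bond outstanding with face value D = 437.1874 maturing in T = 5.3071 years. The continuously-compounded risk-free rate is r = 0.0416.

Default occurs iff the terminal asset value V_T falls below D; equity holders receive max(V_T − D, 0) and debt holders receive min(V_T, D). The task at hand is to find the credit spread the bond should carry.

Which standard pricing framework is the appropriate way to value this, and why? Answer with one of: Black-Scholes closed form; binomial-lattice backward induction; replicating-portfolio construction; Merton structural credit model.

Key observation: the asked-for credit quantity lives on the firm's capital structure — asset value, asset volatility, debt face 437.1874 — which is the structural model's domain.

framework: Merton structural credit model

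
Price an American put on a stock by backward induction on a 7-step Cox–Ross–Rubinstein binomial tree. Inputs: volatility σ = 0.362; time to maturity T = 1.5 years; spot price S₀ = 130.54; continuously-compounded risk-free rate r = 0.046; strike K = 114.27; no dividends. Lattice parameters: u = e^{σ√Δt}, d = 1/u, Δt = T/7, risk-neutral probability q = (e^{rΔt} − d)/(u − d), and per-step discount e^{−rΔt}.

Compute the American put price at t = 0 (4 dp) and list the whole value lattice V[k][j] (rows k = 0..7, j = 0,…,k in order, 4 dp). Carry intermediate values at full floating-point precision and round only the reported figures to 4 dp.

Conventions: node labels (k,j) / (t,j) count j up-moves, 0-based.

Δt=0.21429  u=1.18243  d=0.84571  q=0.48762  discount=0.99019
step 7 (expiry): payoffs max(K−S,0) = 73.8766 57.7942 35.3086 3.8704 0.0000 0.0000 0.0000 0.0000
k=6: (k=6,j=0): S=47.7624, K−S=66.5076, hold=65.3867 ⇒ V=66.5076 exercise | (k=6,j=1): S=66.7788, K−S=47.4912, hold=46.3703 ⇒ V=47.4912 exercise | (k=6,j=2): S=93.3665, K−S=20.9035, hold=19.7826 ⇒ V=20.9035 exercise | (k=6,j=3): S=130.5400, K−S=0.0000, hold=1.9637 ⇒ V=1.9637 continue | (k=6,j=4): S=182.5139, K−S=0.0000, hold=0.0000 ⇒ V=0.0000 continue | (k=6,j=5): S=255.1811, K−S=0.0000, hold=0.0000 ⇒ V=0.0000 continue | (k=6,j=6): S=356.7803, K−S=0.0000, hold=0.0000 ⇒ V=0.0000 continue
k=5: (k=5,j=0): S=56.4758, K−S=57.7942, hold=56.6733 ⇒ V=57.7942 exercise | (k=5,j=1): S=78.9614, K−S=35.3086, hold=34.1877 ⇒ V=35.3086 exercise | (k=5,j=2): S=110.3996, K−S=3.8704, hold=11.5535 ⇒ V=11.5535 continue | (k=5,j=3): S=154.3547, K−S=0.0000, hold=0.9963 ⇒ V=0.9963 continue | (k=5,j=4): S=215.8103, K−S=0.0000, hold=0.0000 ⇒ V=0.0000 continue | (k=5,j=5): S=301.7343, K−S=0.0000, hold=0.0000 ⇒ V=0.0000 continue
k=4: (k=4,j=0): S=66.7788, K−S=47.4912, hold=46.3703 ⇒ V=47.4912 exercise | (k=4,j=1): S=93.3665, K−S=20.9035, hold=23.4924 ⇒ V=23.4924 continue | (k=4,j=2): S=130.5400, K−S=0.0000, hold=6.3427 ⇒ V=6.3427 continue | (k=4,j=3): S=182.5139, K−S=0.0000, hold=0.5055 ⇒ V=0.5055 continue | (k=4,j=4): S=255.1811, K−S=0.0000, hold=0.0000 ⇒ V=0.0000 continue
k=3: (k=3,j=0): S=78.9614, K−S=35.3086, hold=35.4377 ⇒ V=35.4377 continue | (k=3,j=1): S=110.3996, K−S=3.8704, hold=14.9814 ⇒ V=14.9814 continue | (k=3,j=2): S=154.3547, K−S=0.0000, hold=3.4620 ⇒ V=3.4620 continue | (k=3,j=3): S=215.8103, K−S=0.0000, hold=0.2564 ⇒ V=0.2564 continue
k=2: (k=2,j=0): S=93.3665, K−S=20.9035, hold=25.2130 ⇒ V=25.2130 continue | (k=2,j=1): S=130.5400, K−S=0.0000, hold=9.2724 ⇒ V=9.2724 continue | (k=2,j=2): S=182.5139, K−S=0.0000, hold=1.8803 ⇒ V=1.8803 continue
k=1: (k=1,j=0): S=110.3996, K−S=3.8704, hold=17.2689 ⇒ V=17.2689 continue | (k=1,j=1): S=154.3547, K−S=0.0000, hold=5.6123 ⇒ V=5.6123 continue
k=0: (k=0,j=0): S=130.5400, K−S=0.0000, hold=11.4712 ⇒ V=11.4712 continue

price = 11.4712
tree:
11.4712
17.2689 5.6123
25.2130 9.2724 1.8803
35.4377 14.9814 3.4620 0.2564
47.4912 23.4924 6.3427 0.5055 0.0000
57.7942 35.3086 11.5535 0.9963 0.0000 0.0000
66.5076 47.4912 20.9035 1.9637 0.0000 0.0000 0.0000
73.8766 57.7942 35.3086 3.8704 0.0000 0.0000 0.0000 0.0000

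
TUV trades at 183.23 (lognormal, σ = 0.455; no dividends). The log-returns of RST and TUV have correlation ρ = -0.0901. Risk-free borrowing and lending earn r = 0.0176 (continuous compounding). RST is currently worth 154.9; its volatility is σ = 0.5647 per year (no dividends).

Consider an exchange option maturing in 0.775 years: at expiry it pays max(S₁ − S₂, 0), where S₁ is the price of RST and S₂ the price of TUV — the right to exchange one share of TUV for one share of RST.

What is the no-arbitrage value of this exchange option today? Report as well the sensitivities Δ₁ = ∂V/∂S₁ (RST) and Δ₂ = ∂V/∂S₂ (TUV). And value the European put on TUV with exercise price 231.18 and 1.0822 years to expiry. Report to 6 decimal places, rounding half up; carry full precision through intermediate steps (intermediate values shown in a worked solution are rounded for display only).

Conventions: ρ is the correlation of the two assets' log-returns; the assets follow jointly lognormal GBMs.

σ_eff = √(σ₁² + σ₂² − 2ρσ₁σ₂) = √(0.5647² + 0.455² − 2·-0.0901·0.5647·0.455) = 0.756447
d₁ = (ln(S₁/S₂) + (q₂ − q₁ + σ_eff²/2)T) / (σ_eff√T) = (ln(154.9/183.23) + (0.0 − 0.0 + 0.286106)·0.775) / 0.665931 = 0.080743
d₂ = d₁ − σ_eff√T = 0.080743 − 0.665931 = -0.585187
N(d₁) = 0.532177,  N(d₂) = 0.279211
V = S₁·e^{−q₁T}·N(d₁) − S₂·e^{−q₂T}·N(d₂) = 82.434212 − 51.159801 = 31.274411
Δ₁ = e^{−q₁T}·N(d₁) = 0.532177;  Δ₂ = −e^{−q₂T}·N(d₂) = -0.279211
[vanilla: TUV put K=231.18]
σ√T = 0.455·√1.0822 = 0.473331
d₁ = (ln(S/K) + (r+σ²/2)T) / (σ√T) = (ln(183.23/231.18) + (0.0176+0.455²/2)·1.0822) / 0.473331 = (-0.232454 + 0.131068) / 0.473331 = -0.214198
d₂ = d₁ − σ√T = -0.214198 − 0.473331 = -0.687529
e^{−rT} = 0.981134
N(−d₁) = 0.584804,  N(−d₂) = 0.754125
price = K·e^{−rT}·N(−d₂) − S·N(−d₁) = 171.049525 − 107.153559 = 63.895966

exchange price = 31.274411
Δ1 = 0.532177
Δ2 = -0.279211
price(TUV put K=231.18) = 63.895966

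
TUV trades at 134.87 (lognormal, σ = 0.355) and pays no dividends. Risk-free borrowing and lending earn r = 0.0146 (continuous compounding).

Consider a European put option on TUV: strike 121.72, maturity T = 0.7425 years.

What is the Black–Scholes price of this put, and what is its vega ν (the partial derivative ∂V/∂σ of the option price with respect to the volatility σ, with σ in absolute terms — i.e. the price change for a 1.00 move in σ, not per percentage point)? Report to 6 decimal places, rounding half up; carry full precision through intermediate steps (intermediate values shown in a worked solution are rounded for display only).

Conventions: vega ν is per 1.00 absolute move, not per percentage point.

σ√T = 0.355·√0.7425 = 0.305898
d₁ = (ln(S/K) + (r+σ²/2)T) / (σ√T) = (ln(134.87/121.72) + (0.0146+0.355²/2)·0.7425) / 0.305898 = (0.102588 + 0.057627) / 0.305898 = 0.523754
d₂ = d₁ − σ√T = 0.523754 − 0.305898 = 0.217856
e^{−rT} = 0.989218
N(−d₁) = 0.300225,  N(−d₂) = 0.413771
Put price V = K·e^{−rT}·N(−d₂) − S·N(−d₁) = 49.821134 − 40.491318 = 9.329816
φ(d₁) = (1/√(2π))·e^{−d₁²/2} = 0.347810
ν = S·φ(d₁)·√T = 40.420919

price = 9.329816
ν = 40.420919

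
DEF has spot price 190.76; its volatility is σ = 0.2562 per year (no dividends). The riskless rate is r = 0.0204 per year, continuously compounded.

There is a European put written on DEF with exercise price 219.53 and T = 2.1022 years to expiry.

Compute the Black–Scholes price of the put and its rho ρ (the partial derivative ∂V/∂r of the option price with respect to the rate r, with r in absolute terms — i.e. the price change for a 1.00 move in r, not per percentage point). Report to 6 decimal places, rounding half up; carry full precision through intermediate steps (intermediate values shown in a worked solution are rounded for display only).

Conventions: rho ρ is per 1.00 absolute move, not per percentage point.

σ√T = 0.2562·√2.1022 = 0.371463
d₁ = (ln(S/K) + (r+σ²/2)T) / (σ√T) = (ln(190.76/219.53) + (0.0204+0.2562²/2)·2.1022) / 0.371463 = (-0.140473 + 0.111877) / 0.371463 = -0.076980
d₂ = d₁ − σ√T = -0.076980 − 0.371463 = -0.448444
e^{−rT} = 0.958022
N(−d₁) = 0.530680,  N(−d₂) = 0.673084
Put price V = K·e^{−rT}·N(−d₂) − S·N(−d₁) = 141.559222 − 101.232589 = 40.326633
ρ = −K·T·e^{−rT}·N(−d₂) = -297.585796

price = 40.326633
ρ = -297.585796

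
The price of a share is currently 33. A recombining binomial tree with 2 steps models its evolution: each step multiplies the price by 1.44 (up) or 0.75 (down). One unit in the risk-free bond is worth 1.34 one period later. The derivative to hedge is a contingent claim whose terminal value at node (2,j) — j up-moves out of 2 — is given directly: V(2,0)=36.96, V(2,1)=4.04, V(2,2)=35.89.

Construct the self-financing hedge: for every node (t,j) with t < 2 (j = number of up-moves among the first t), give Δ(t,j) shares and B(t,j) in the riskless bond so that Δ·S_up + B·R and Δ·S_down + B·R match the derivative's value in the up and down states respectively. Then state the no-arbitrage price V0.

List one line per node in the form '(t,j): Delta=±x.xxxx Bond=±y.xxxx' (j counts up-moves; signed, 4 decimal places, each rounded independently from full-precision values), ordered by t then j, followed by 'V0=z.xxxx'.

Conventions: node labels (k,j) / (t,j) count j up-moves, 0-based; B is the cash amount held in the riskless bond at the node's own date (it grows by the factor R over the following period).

Risk-neutral probability p* = (R−d)/(u−d) = (1.34−0.75)/(1.44−0.75) = 0.8551.
Terminal payoffs: V(2,0)=36.9600, V(2,1)=4.0400, V(2,2)=35.8900
Node (1,0) S=24.7500: V=(p*·4.0400+(1−p*)·36.9600)/1.34=6.5754; Δ=(4.0400−36.9600)/(35.6400−18.5625)=-1.9277; B=V−Δ·S=54.2855
Node (1,1) S=47.5200: V=(p*·35.8900+(1−p*)·4.0400)/1.34=23.3388; Δ=(35.8900−4.0400)/(68.4288−35.6400)=0.9714; B=V−Δ·S=-22.8206
Node (0,0) S=33.0000: V=(p*·23.3388+(1−p*)·6.5754)/1.34=15.6040; Δ=(23.3388−6.5754)/(47.5200−24.7500)=0.7362; B=V−Δ·S=-8.6909
Sanity check at the root: Δ(0,0)·S0 + B(0,0) reproduces V0 = 15.6040.

(0,0): Delta=0.7362 Bond=-8.6909
(1,0): Delta=-1.9277 Bond=54.2855
(1,1): Delta=0.9714 Bond=-22.8206
V0=15.6040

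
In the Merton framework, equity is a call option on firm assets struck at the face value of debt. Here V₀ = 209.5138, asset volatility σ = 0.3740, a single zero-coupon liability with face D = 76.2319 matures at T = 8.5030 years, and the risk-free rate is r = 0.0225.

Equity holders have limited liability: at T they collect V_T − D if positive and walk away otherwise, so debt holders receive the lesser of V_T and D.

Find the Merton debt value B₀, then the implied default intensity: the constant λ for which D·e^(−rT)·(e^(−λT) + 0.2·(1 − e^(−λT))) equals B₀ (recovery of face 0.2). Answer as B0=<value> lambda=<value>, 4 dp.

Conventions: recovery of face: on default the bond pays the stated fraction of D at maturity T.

Apply the equity-as-call identities (strike 76.2319, horizon 8.5030 years):
d₁ = [ln(V₀/D) + (r + σ²/2)T] / (σ√T)
   = [ln(209.5138/76.2319) + (0.0225 + 0.5·0.3740²)·8.5030] / (0.3740·√8.5030)
   = [1.011010 + 0.786000] / 1.090580 = 1.647756
d₂ = d₁ − σ√T = 1.647756 − 1.090580 = 0.557175
N(d₁) = 0.950299,  N(d₂) = 0.711296,  e^(−rT) = 0.825870
E₀ = V₀·N(d₁) − D·e^(−rT)·N(d₂)
   = 209.5138·0.950299 − 76.2319·0.825870·0.711296 = 154.319124
B₀ = V₀ − E₀ = 209.5138 − 154.319124 = 55.194676
e^(−λT) = (B₀·e^(rT)/D − 0.2)/(1 − 0.2) = (55.1947·1.210844/76.2319 − 0.2)/0.8 = 0.84586935
λ = −ln(0.84586935)/8.5030 = 0.019686

B0=55.1947 lambda=0.0197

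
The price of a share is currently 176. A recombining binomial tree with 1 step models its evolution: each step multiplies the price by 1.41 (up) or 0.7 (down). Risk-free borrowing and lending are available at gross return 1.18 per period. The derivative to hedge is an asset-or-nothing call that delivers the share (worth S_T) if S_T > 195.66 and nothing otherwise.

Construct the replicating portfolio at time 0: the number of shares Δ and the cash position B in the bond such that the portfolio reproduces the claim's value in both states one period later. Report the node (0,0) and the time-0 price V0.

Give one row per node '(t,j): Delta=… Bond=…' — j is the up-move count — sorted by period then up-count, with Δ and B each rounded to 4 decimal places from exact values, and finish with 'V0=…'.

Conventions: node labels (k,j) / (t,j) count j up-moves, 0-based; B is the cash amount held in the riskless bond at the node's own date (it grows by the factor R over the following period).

(0,0): Delta=1.9859 Bond=-207.3430
V0=142.1781

Under the risk-neutral measure, an up-move has probability p* = (R−d)/(u−d) = 0.6761 and values discount at R = 1.18.
Expiry values: V(1,0)=0.0000, V(1,1)=248.1600
(0,0): S=176.0000. Δ = (V_up−V_dn)/(S_up−S_dn) = (248.1600−0.0000)/(248.1600−123.2000) = 1.9859. V = [p*·248.1600 + (1−p*)·0.0000]/1.18 = 142.1781. B = V − Δ·S = -207.3430.
As a check, the time-0 holding Δ(0,0)·S0 + B(0,0) comes to 142.1781 — exactly V0.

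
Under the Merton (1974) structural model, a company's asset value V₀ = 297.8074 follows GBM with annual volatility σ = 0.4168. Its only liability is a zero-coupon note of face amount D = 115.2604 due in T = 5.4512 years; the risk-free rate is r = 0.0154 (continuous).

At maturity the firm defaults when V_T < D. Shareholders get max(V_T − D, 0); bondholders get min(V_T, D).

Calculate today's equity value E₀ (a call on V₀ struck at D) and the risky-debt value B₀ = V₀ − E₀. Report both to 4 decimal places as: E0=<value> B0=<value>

With assets at 297.8074 and a single debt payment of 115.2604 at 5.4512 years:
d₁ = [ln(V₀/D) + (r + σ²/2)T] / (σ√T)
   = [ln(297.8074/115.2604) + (0.0154 + 0.5·0.4168²)·5.4512] / (0.4168·√5.4512)
   = [0.949253 + 0.557446] / 0.973137 = 1.548291
d₂ = d₁ − σ√T = 1.548291 − 0.973137 = 0.575155
N(d₁) = 0.939224,  N(d₂) = 0.717407,  e^(−rT) = 0.919479
E₀ = V₀·N(d₁) − D·e^(−rT)·N(d₂)
   = 297.8074·0.939224 − 115.2604·0.919479·0.717407 = 203.677447
B₀ = V₀ − E₀ = 297.8074 − 203.677447 = 94.129953

E0=203.6774 B0=94.1300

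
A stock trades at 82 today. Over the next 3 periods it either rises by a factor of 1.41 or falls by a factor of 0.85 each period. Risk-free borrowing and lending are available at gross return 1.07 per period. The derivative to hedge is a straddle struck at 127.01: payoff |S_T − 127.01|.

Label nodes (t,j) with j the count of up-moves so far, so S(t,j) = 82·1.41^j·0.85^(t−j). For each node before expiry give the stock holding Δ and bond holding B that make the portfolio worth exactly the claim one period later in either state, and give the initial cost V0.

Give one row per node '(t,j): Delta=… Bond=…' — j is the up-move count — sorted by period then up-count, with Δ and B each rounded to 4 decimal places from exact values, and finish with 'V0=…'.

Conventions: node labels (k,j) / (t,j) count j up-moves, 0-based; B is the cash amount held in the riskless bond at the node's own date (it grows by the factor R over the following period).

(0,0): Delta=-0.2542 Bond=58.0093
(1,0): Delta=-0.7825 Bond=98.8932
(1,1): Delta=0.2380 Bond=5.1611
(2,0): Delta=-1.0000 Bond=118.7009
(2,1): Delta=-0.5799 Bond=85.9023
(2,2): Delta=1.0000 Bond=-118.7009
V0=37.1650

No-arbitrage ⇒ martingale measure with p* = (R−d)/(u−d) = 0.3929.
Terminal payoffs: V(3,0)=76.6518, V(3,1)=43.4746, V(3,2)=11.5606, V(3,3)=102.8541
  t=2,j=0: stock 59.2450 → up 83.5354 (V=43.4746), down 50.3582 (V=76.6518). Price 59.4559; hedge Δ=-1.0000, bond B=118.7009.
  t=2,j=1: stock 98.2770 → up 138.5706 (V=11.5606), down 83.5354 (V=43.4746). Price 28.9130; hedge Δ=-0.5799, bond B=85.9023.
  t=2,j=2: stock 163.0242 → up 229.8641 (V=102.8541), down 138.5706 (V=11.5606). Price 44.3233; hedge Δ=1.0000, bond B=-118.7009.
  t=1,j=0: stock 69.7000 → up 98.2770 (V=28.9130), down 59.2450 (V=59.4559). Price 44.3523; hedge Δ=-0.7825, bond B=98.8932.
  t=1,j=1: stock 115.6200 → up 163.0242 (V=44.3233), down 98.2770 (V=28.9130). Price 32.6795; hedge Δ=0.2380, bond B=5.1611.
  t=0,j=0: stock 82.0000 → up 115.6200 (V=32.6795), down 69.7000 (V=44.3523). Price 37.1650; hedge Δ=-0.2542, bond B=58.0093.
Verification: the root portfolio costs Δ(0,0)·S0 + B(0,0) = 37.1650, matching V0.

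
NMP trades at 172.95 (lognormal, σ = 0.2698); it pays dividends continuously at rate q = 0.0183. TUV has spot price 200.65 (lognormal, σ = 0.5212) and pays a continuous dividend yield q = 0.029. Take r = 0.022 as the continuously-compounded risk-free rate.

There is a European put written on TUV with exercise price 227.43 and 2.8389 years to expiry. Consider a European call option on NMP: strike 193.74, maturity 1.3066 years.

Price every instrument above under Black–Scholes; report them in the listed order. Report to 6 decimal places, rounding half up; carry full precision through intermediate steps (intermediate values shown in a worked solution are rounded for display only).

[TUV put K=227.43]
σ√T = 0.5212·√2.8389 = 0.878172
d₁ = (ln(S/K) + (r−q+σ²/2)T) / (σ√T) = (ln(200.65/227.43) + (0.022−0.029+0.5212²/2)·2.8389) / 0.878172 = (-0.125280 + 0.365720) / 0.878172 = 0.273796
d₂ = d₁ − σ√T = 0.273796 − 0.878172 = -0.604376
e^{−rT} = 0.939455
e^{−qT} = 0.920970
N(−d₁) = 0.392121,  N(−d₂) = 0.727203
price = K·e^{−rT}·N(−d₂) − S·e^{−qT}·N(−d₁) = 155.374306 − 72.460980 = 82.913326
[NMP call K=193.74]
σ√T = 0.2698·√1.3066 = 0.308399
d₁ = (ln(S/K) + (r−q+σ²/2)T) / (σ√T) = (ln(172.95/193.74) + (0.022−0.0183+0.2698²/2)·1.3066) / 0.308399 = (-0.113515 + 0.052389) / 0.308399 = -0.198201
d₂ = d₁ − σ√T = -0.198201 − 0.308399 = -0.506600
e^{−rT} = 0.971664
e^{−qT} = 0.976373
N(d₁) = 0.421444,  N(d₂) = 0.306218
price = S·e^{−qT}·N(d₁) − K·e^{−rT}·N(d₂) = 71.166562 − 57.645529 = 13.521033

price(TUV put K=227.43) = 82.913326
price(NMP call K=193.74) = 13.521033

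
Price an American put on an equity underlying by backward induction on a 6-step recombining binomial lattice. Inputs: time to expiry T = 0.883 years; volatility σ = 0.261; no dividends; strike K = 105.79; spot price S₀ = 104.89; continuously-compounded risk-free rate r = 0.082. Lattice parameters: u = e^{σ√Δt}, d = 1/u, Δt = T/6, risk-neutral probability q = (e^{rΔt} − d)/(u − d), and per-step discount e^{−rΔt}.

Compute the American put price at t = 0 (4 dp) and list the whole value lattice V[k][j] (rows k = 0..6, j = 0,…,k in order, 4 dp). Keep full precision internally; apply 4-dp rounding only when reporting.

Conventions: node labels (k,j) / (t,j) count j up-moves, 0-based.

Δt=0.14717, u=1.10531, d=0.90472, q=0.53552, disc=e^(-rΔt)=0.98800
k=6 terminal: V=max(K-S,0) → 48.2685 35.5155 19.9349 0.9000 0.0000 0.0000 0.0000
k=5: j=0 S=63.5791 intr=42.2109 cont=40.9420 V=42.2109[EX]; j=1 S=77.6751 intr=28.1149 cont=26.8459 V=28.1149[EX]; j=2 S=94.8965 intr=10.8935 cont=9.6246 V=10.8935[EX]; j=3 S=115.9359 intr=0.0000 cont=0.4130 V=0.4130[hold]; j=4 S=141.6401 intr=0.0000 cont=0.0000 V=0.0000[hold]; j=5 S=173.0430 intr=0.0000 cont=0.0000 V=0.0000[hold]
k=4: j=0 S=70.2745 intr=35.5155 cont=34.2465 V=35.5155[EX]; j=1 S=85.8551 intr=19.9349 cont=18.6659 V=19.9349[EX]; j=2 S=104.8900 intr=0.9000 cont=5.2177 V=5.2177[hold]; j=3 S=128.1451 intr=0.0000 cont=0.1895 V=0.1895[hold]; j=4 S=156.5561 intr=0.0000 cont=0.0000 V=0.0000[hold]
k=3: j=0 S=77.6751 intr=28.1149 cont=26.8459 V=28.1149[EX]; j=1 S=94.8965 intr=10.8935 cont=11.9090 V=11.9090[hold]; j=2 S=115.9359 intr=0.0000 cont=2.4948 V=2.4948[hold]; j=3 S=141.6401 intr=0.0000 cont=0.0870 V=0.0870[hold]
k=2: j=0 S=85.8551 intr=19.9349 cont=19.2032 V=19.9349[EX]; j=1 S=104.8900 intr=0.9000 cont=6.7852 V=6.7852[hold]; j=2 S=128.1451 intr=0.0000 cont=1.1909 V=1.1909[hold]
k=1: j=0 S=94.8965 intr=10.8935 cont=12.7383 V=12.7383[hold]; j=1 S=115.9359 intr=0.0000 cont=3.7439 V=3.7439[hold]
k=0: j=0 S=104.8900 intr=0.9000 cont=7.8266 V=7.8266[hold]

price = 7.8266
tree:
7.8266
12.7383 3.7439
19.9349 6.7852 1.1909
28.1149 11.9090 2.4948 0.0870
35.5155 19.9349 5.2177 0.1895 0.0000
42.2109 28.1149 10.8935 0.4130 0.0000 0.0000
48.2685 35.5155 19.9349 0.9000 0.0000 0.0000 0.0000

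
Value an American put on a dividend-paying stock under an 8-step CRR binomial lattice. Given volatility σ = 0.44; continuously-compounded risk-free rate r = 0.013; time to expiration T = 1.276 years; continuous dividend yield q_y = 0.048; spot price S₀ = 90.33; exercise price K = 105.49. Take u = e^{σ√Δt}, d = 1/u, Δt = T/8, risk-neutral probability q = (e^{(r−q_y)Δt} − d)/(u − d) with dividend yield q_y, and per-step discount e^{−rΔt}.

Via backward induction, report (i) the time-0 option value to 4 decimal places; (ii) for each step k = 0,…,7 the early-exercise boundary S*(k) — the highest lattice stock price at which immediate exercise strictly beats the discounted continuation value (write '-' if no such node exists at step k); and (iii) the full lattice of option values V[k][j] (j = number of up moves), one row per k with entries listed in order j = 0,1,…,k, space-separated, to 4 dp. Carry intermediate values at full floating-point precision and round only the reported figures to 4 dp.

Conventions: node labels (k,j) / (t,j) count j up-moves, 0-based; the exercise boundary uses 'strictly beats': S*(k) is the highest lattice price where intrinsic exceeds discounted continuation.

price = 29.8350
boundary = - - - - - - - 26.4008
tree:
29.8350
37.2634 20.5376
45.2900 27.2409 12.1175
53.4622 35.1202 17.3582 5.5162
61.2439 43.8272 24.2230 8.7179 1.4741
68.1742 52.7274 32.7257 13.5341 2.6398 0.0000
74.0685 61.0064 42.4570 20.5158 4.7274 0.0000 0.0000
79.0892 68.0387 52.3590 30.0762 8.4656 0.0000 0.0000 0.0000
83.3437 74.0173 60.7633 41.9277 15.1600 0.0000 0.0000 0.0000 0.0000

Δt=0.15950  u=1.19211  d=0.83885  q=0.44042  discount=0.99793
step 8 (expiry): payoffs max(K−S,0) = 83.3437 74.0173 60.7633 41.9277 15.1600 0.0000 0.0000 0.0000 0.0000
step 7: (k=7,j=0): S=26.4008, K−S=79.0892, hold=79.0720 ⇒ V=79.0892 exercise | (k=7,j=1): S=37.5189, K−S=67.9711, hold=68.0387 ⇒ V=68.0387 continue | (k=7,j=2): S=53.3191, K−S=52.1709, hold=52.3590 ⇒ V=52.3590 continue | (k=7,j=3): S=75.7732, K−S=29.7168, hold=30.0762 ⇒ V=30.0762 continue | (k=7,j=4): S=107.6833, K−S=0.0000, hold=8.4656 ⇒ V=8.4656 continue | (k=7,j=5): S=153.0315, K−S=0.0000, hold=0.0000 ⇒ V=0.0000 continue | (k=7,j=6): S=217.4771, K−S=0.0000, hold=0.0000 ⇒ V=0.0000 continue | (k=7,j=7): S=309.0624, K−S=0.0000, hold=0.0000 ⇒ V=0.0000 continue  boundary S*=26.4008
step 6: (k=6,j=0): S=31.4727, K−S=74.0173, hold=74.0685 ⇒ V=74.0685 continue | (k=6,j=1): S=44.7267, K−S=60.7633, hold=61.0064 ⇒ V=61.0064 continue | (k=6,j=2): S=63.5623, K−S=41.9277, hold=42.4570 ⇒ V=42.4570 continue | (k=6,j=3): S=90.3300, K−S=15.1600, hold=20.5158 ⇒ V=20.5158 continue | (k=6,j=4): S=128.3703, K−S=0.0000, hold=4.7274 ⇒ V=4.7274 continue | (k=6,j=5): S=182.4304, K−S=0.0000, hold=0.0000 ⇒ V=0.0000 continue | (k=6,j=6): S=259.2566, K−S=0.0000, hold=0.0000 ⇒ V=0.0000 continue  boundary S*=-
step 5: (k=5,j=0): S=37.5189, K−S=67.9711, hold=68.1742 ⇒ V=68.1742 continue | (k=5,j=1): S=53.3191, K−S=52.1709, hold=52.7274 ⇒ V=52.7274 continue | (k=5,j=2): S=75.7732, K−S=29.7168, hold=32.7257 ⇒ V=32.7257 continue | (k=5,j=3): S=107.6833, K−S=0.0000, hold=13.5341 ⇒ V=13.5341 continue | (k=5,j=4): S=153.0315, K−S=0.0000, hold=2.6398 ⇒ V=2.6398 continue | (k=5,j=5): S=217.4771, K−S=0.0000, hold=0.0000 ⇒ V=0.0000 continue  boundary S*=-
step 4: (k=4,j=0): S=44.7267, K−S=60.7633, hold=61.2439 ⇒ V=61.2439 continue | (k=4,j=1): S=63.5623, K−S=41.9277, hold=43.8272 ⇒ V=43.8272 continue | (k=4,j=2): S=90.3300, K−S=15.1600, hold=24.2230 ⇒ V=24.2230 continue | (k=4,j=3): S=128.3703, K−S=0.0000, hold=8.7179 ⇒ V=8.7179 continue | (k=4,j=4): S=182.4304, K−S=0.0000, hold=1.4741 ⇒ V=1.4741 continue  boundary S*=-
step 3: (k=3,j=0): S=53.3191, K−S=52.1709, hold=53.4622 ⇒ V=53.4622 continue | (k=3,j=1): S=75.7732, K−S=29.7168, hold=35.1202 ⇒ V=35.1202 continue | (k=3,j=2): S=107.6833, K−S=0.0000, hold=17.3582 ⇒ V=17.3582 continue | (k=3,j=3): S=153.0315, K−S=0.0000, hold=5.5162 ⇒ V=5.5162 continue  boundary S*=-
step 2: (k=2,j=0): S=63.5623, K−S=41.9277, hold=45.2900 ⇒ V=45.2900 continue | (k=2,j=1): S=90.3300, K−S=15.1600, hold=27.2409 ⇒ V=27.2409 continue | (k=2,j=2): S=128.3703, K−S=0.0000, hold=12.1175 ⇒ V=12.1175 continue  boundary S*=-
step 1: (k=1,j=0): S=75.7732, K−S=29.7168, hold=37.2634 ⇒ V=37.2634 continue | (k=1,j=1): S=107.6833, K−S=0.0000, hold=20.5376 ⇒ V=20.5376 continue  boundary S*=-
step 0: (k=0,j=0): S=90.3300, K−S=15.1600, hold=29.8350 ⇒ V=29.8350 continue  boundary S*=-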